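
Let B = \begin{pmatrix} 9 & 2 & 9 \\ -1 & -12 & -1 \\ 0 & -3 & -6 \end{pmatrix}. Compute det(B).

The determinant is 636.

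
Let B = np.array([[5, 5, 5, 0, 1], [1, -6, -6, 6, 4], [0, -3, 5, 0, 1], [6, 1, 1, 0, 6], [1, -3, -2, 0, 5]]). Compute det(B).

1434

Expand along column 4 (it has 4 zeros):
  + (6) · M_24   where M_24 = det([5 5 5 1; 0 -3 5 1; 6 1 1 6; 1 -3 -2 5]) = 239
det = (+1)·(6)·(239) = 1434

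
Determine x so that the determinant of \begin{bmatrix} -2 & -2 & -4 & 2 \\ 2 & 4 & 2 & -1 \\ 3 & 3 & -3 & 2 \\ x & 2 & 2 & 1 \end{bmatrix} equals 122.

Expanding along the column containing x, det(M) is linear in x: det(M) = (-6)·x + (80).
Set (-6)·x + (80) = 122  ⇒  (-6)·x = 42  ⇒  x = -7.

-7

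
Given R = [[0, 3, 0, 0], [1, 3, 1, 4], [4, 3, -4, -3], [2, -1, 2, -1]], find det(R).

-216

Expand along row 1 (it has 3 zeros):
  − (3) · M_12   where M_12 = det([1 1 4; 4 -4 -3; 2 2 -1]) = 72
det = (-1)·(3)·(72) = -216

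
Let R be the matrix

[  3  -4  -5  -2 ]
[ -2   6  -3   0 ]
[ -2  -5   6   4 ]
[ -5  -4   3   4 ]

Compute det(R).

Expand along row 2 (it has 1 zero):
  − (-2) · M_21   where M_21 = det([-4 -5 -2; -5 6 4; -4 3 4]) = -86
  + (6) · M_22   where M_22 = det([3 -5 -2; -2 6 4; -5 3 4]) = 48
  − (-3) · M_23   where M_23 = det([3 -4 -2; -2 -5 4; -5 -4 4]) = 70
det = (-1)·(-2)·(-86) + (+1)·(6)·(48) + (-1)·(-3)·(70) = 326

326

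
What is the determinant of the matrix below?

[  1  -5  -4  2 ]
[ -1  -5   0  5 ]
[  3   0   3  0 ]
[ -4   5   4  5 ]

The determinant is -495.

Expand along row 3 (it has 2 zeros):
  + (3) · M_31   where M_31 = det([-5 -4 2; -5 0 5; 5 4 5]) = -140
  + (3) · M_33   where M_33 = det([1 -5 2; -1 -5 5; -4 5 5]) = -25
det = (+1)·(3)·(-140) + (+1)·(3)·(-25) = -495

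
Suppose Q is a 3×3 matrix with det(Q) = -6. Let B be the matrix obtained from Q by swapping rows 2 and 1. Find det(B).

det(B) = 6

Swapping two rows multiplies the determinant by −1.
det(B) = (-1)·(-6) = 6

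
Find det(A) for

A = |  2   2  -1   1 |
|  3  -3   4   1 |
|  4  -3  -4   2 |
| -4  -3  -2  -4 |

Expand along row 1:
  + (2) · M_11   where M_11 = det([-3 4 1; -3 -4 2; -3 -2 -4]) = -138
  − (2) · M_12   where M_12 = det([3 4 1; 4 -4 2; -4 -2 -4]) = 68
  + (-1) · M_13   where M_13 = det([3 -3 1; 4 -3 2; -4 -3 -4]) = 6
  − (1) · M_14   where M_14 = det([3 -3 4; 4 -3 -4; -4 -3 -2]) = -186
det = (+1)·(2)·(-138) + (-1)·(2)·(68) + (+1)·(-1)·(6) + (-1)·(1)·(-186) = -232

det(A) = -232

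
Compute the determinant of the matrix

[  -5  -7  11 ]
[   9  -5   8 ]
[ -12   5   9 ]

Expand along column 1:
  + (-5) · |-5 8; 5 9| = (-5)·(-45 − 40) = 425
  − 9 · |-7 11; 5 9| = −9·(-63 − 55) = 1062
  + (-12) · |-7 11; -5 8| = (-12)·(-56 − (-55)) = 12
Sum: (425) + (1062) + (12) = 1499

The determinant is 1499.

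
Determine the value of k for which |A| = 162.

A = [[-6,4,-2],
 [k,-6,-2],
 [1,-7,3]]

Expanding along the column containing k, det(A) is linear in k: det(A) = (2)·k + (172).
Set (2)·k + (172) = 162  ⇒  (2)·k = -10  ⇒  k = -5.

k = -5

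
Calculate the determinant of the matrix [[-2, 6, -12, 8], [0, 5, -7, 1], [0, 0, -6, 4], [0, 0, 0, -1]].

The determinant is -60.

The matrix is upper triangular, so the determinant is the product of the diagonal entries:
det = (-2) · (5) · (-6) · (-1) = -60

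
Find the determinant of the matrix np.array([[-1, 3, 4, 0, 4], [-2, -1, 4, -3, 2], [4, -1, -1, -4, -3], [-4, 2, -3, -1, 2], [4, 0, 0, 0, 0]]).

Expand along row 5 (it has 4 zeros):
  + (4) · M_51   where M_51 = det([3 4 0 4; -1 4 -3 2; -1 -1 -4 -3; 2 -3 -1 2]) = -301
det = (+1)·(4)·(-301) = -1204

-1204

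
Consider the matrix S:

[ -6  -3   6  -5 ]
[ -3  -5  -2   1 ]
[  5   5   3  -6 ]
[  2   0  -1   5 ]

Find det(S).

|S| = 608

Expand along row 4 (it has 1 zero):
  − (2) · M_41   where M_41 = det([-3 6 -5; -5 -2 1; 5 3 -6]) = -152
  − (-1) · M_43   where M_43 = det([-6 -3 -5; -3 -5 1; 5 5 -6]) = -161
  + (5) · M_44   where M_44 = det([-6 -3 6; -3 -5 -2; 5 5 3]) = 93
det = (-1)·(2)·(-152) + (-1)·(-1)·(-161) + (+1)·(5)·(93) = 608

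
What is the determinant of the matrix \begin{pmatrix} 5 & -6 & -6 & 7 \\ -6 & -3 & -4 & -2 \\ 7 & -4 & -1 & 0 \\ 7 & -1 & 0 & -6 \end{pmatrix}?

The determinant is 1363.

Expand along row 3 (it has 1 zero):
  + (7) · M_31   where M_31 = det([-6 -6 7; -3 -4 -2; -1 0 -6]) = -76
  − (-4) · M_32   where M_32 = det([5 -6 7; -6 -4 -2; 7 0 -6]) = 616
  + (-1) · M_33   where M_33 = det([5 -6 7; -6 -3 -2; 7 -1 -6]) = 569
det = (+1)·(7)·(-76) + (-1)·(-4)·(616) + (+1)·(-1)·(569) = 1363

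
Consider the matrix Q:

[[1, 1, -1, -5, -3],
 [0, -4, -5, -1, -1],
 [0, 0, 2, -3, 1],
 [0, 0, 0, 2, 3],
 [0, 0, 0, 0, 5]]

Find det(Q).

Q is upper triangular, so det(Q) is the product of the diagonal entries:
det = (1) · (-4) · (2) · (2) · (5) = -80

det(Q) = -80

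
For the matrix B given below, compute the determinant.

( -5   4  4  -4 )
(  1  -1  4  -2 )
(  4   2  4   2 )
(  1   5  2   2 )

Expand along row 1:
  + (-5) · M_11   where M_11 = det([-1 4 -2; 2 4 2; 5 2 2]) = 52
  − (4) · M_12   where M_12 = det([1 4 -2; 4 4 2; 1 2 2]) = -28
  + (4) · M_13   where M_13 = det([1 -1 -2; 4 2 2; 1 5 2]) = -36
  − (-4) · M_14   where M_14 = det([1 -1 4; 4 2 4; 1 5 2]) = 60
det = (+1)·(-5)·(52) + (-1)·(4)·(-28) + (+1)·(4)·(-36) + (-1)·(-4)·(60) = -52

-52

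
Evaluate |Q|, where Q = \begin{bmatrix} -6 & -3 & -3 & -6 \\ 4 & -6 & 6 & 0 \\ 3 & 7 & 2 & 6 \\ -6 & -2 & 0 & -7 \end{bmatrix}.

Expand along row 2 (it has 1 zero):
  − (4) · M_21   where M_21 = det([-3 -3 -6; 7 2 6; -2 0 -7]) = -93
  + (-6) · M_22   where M_22 = det([-6 -3 -6; 3 2 6; -6 0 -7]) = 57
  − (6) · M_23   where M_23 = det([-6 -3 -6; 3 7 6; -6 -2 -7]) = 51
det = (-1)·(4)·(-93) + (+1)·(-6)·(57) + (-1)·(6)·(51) = -276

-276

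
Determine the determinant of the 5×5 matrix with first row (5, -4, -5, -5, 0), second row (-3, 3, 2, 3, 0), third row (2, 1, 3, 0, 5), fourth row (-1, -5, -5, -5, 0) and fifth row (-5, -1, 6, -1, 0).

750

Expand along column 5 (it has 4 zeros):
  + (5) · M_35   where M_35 = det([5 -4 -5 -5; -3 3 2 3; -1 -5 -5 -5; -5 -1 6 -1]) = 150
det = (+1)·(5)·(150) = 750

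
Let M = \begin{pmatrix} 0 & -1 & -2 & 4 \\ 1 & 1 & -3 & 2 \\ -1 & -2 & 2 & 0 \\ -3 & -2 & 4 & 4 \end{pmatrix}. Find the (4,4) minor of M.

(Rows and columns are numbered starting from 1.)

Delete row 4 and column 4; the remaining 3×3 submatrix is [0 -1 -2; 1 1 -3; -1 -2 2].
Its determinant is 1.

The minor is 1.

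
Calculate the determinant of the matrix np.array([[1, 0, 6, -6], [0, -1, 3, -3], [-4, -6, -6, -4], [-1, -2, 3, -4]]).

-30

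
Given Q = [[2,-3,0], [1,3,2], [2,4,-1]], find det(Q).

-37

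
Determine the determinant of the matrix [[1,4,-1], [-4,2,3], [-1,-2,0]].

Expand along column 3:
  + (-1) · |-4 2; -1 -2| = (-1)·(8 − (-2)) = -10
  − 3 · |1 4; -1 -2| = −3·(-2 − (-4)) = -6
Sum: (-10) + (-6) = -16

The determinant is -16.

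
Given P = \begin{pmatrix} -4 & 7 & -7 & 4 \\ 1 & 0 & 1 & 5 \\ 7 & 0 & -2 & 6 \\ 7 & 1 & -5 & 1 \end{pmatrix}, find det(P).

Expand along column 2 (it has 2 zeros):
  − (7) · M_12   where M_12 = det([1 1 5; 7 -2 6; 7 -5 1]) = -42
  + (1) · M_42   where M_42 = det([-4 -7 4; 1 1 5; 7 -2 6]) = -303
det = (-1)·(7)·(-42) + (+1)·(1)·(-303) = -9

|P| = -9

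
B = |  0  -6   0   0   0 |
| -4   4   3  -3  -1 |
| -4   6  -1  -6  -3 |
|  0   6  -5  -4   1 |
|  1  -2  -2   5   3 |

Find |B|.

-1824

Expand along row 1 (it has 4 zeros):
  − (-6) · M_12   where M_12 = det([-4 3 -3 -1; -4 -1 -6 -3; 0 -5 -4 1; 1 -2 5 3]) = -304
det = (-1)·(-6)·(-304) = -1824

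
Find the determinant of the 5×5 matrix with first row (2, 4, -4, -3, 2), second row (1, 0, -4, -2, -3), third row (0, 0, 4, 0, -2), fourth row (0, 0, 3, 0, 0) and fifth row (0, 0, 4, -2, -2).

-48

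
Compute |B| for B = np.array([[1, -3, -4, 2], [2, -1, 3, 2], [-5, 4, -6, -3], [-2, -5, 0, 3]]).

det(B) = -234

Expand along row 4 (it has 1 zero):
  − (-2) · M_41   where M_41 = det([-3 -4 2; -1 3 2; 4 -6 -3]) = -41
  + (-5) · M_42   where M_42 = det([1 -4 2; 2 3 2; -5 -6 -3]) = 25
  + (3) · M_44   where M_44 = det([1 -3 -4; 2 -1 3; -5 4 -6]) = -9
det = (-1)·(-2)·(-41) + (+1)·(-5)·(25) + (+1)·(3)·(-9) = -234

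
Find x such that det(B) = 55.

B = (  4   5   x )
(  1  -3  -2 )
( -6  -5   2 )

x = -3

Expanding along the column containing x, det(B) is linear in x: det(B) = (-23)·x + (-14).
Set (-23)·x + (-14) = 55  ⇒  (-23)·x = 69  ⇒  x = -3.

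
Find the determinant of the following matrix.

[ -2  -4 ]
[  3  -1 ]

det = (-2)·(-1) − (-4)·3 = 2 − (-12) = 14

14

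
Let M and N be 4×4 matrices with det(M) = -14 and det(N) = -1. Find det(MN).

The determinant is 14.

det(MN) = det(M)·det(N) = (-14)·(-1) = 14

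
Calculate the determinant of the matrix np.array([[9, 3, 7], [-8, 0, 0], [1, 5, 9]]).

Expand along row 2:
  − (-8) · |3 7; 5 9| = −(-8)·(27 − 35) = -64

-64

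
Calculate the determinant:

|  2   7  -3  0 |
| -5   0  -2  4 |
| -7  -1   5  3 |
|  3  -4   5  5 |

Expand along row 1 (it has 1 zero):
  + (2) · M_11   where M_11 = det([0 -2 4; -1 5 3; -4 5 5]) = 74
  − (7) · M_12   where M_12 = det([-5 -2 4; -7 5 3; 3 5 5]) = -338
  + (-3) · M_13   where M_13 = det([-5 0 4; -7 -1 3; 3 -4 5]) = 89
det = (+1)·(2)·(74) + (-1)·(7)·(-338) + (+1)·(-3)·(89) = 2247

The determinant is 2247.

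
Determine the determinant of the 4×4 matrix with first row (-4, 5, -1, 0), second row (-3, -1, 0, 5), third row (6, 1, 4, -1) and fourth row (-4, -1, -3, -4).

-308

Expand along row 1 (it has 1 zero):
  + (-4) · M_11   where M_11 = det([-1 0 5; 1 4 -1; -1 -3 -4]) = 24
  − (5) · M_12   where M_12 = det([-3 0 5; 6 4 -1; -4 -3 -4]) = 47
  + (-1) · M_13   where M_13 = det([-3 -1 5; 6 1 -1; -4 -1 -4]) = -23
det = (+1)·(-4)·(24) + (-1)·(5)·(47) + (+1)·(-1)·(-23) = -308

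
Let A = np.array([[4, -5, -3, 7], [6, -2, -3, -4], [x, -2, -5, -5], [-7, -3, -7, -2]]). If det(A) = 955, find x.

x = 8

Expanding along the column containing x, det(A) is linear in x: det(A) = (121)·x + (-13).
Set (121)·x + (-13) = 955  ⇒  (121)·x = 968  ⇒  x = 8.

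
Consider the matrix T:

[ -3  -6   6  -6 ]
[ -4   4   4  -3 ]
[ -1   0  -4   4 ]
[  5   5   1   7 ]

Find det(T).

The determinant is 1560.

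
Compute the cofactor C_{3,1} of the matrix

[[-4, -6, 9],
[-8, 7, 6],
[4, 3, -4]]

The cofactor is -99.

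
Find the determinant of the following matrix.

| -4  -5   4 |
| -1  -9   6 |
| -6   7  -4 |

The determinant is -20.

Expand along column 1:
  + (-4) · |-9 6; 7 -4| = (-4)·(36 − 42) = 24
  − (-1) · |-5 4; 7 -4| = −(-1)·(20 − 28) = -8
  + (-6) · |-5 4; -9 6| = (-6)·(-30 − (-36)) = -36
Sum: (24) + (-8) + (-36) = -20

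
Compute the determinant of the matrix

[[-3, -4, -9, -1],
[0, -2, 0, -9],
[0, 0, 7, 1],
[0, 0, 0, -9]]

The matrix is upper triangular, so the determinant is the product of the diagonal entries:
det = (-3) · (-2) · (7) · (-9) = -378

The determinant is -378.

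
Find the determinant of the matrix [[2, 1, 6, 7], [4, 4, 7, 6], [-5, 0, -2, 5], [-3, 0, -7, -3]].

Expand along column 2 (it has 2 zeros):
  − (1) · M_12   where M_12 = det([4 7 6; -5 -2 5; -3 -7 -3]) = 128
  + (4) · M_22   where M_22 = det([2 6 7; -5 -2 5; -3 -7 -3]) = 105
det = (-1)·(1)·(128) + (+1)·(4)·(105) = 292

292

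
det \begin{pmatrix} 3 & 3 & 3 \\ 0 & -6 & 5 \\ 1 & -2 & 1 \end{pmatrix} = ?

Expand along column 1:
  + 3 · |-6 5; -2 1| = 3·(-6 − (-10)) = 12
  + 1 · |3 3; -6 5| = 1·(15 − (-18)) = 33
Sum: (12) + (33) = 45

45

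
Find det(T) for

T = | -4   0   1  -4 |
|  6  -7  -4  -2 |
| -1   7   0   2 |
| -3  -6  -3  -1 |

Expand along row 1 (it has 1 zero):
  + (-4) · M_11   where M_11 = det([-7 -4 -2; 7 0 2; -6 -3 -1]) = 20
  + (1) · M_13   where M_13 = det([6 -7 -2; -1 7 2; -3 -6 -1]) = 25
  − (-4) · M_14   where M_14 = det([6 -7 -4; -1 7 0; -3 -6 -3]) = -213
det = (+1)·(-4)·(20) + (+1)·(1)·(25) + (-1)·(-4)·(-213) = -907

The determinant is -907.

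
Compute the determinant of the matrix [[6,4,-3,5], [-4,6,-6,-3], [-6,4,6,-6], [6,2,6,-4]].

-4332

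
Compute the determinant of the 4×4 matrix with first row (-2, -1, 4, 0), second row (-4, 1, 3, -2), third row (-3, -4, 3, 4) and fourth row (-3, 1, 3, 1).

131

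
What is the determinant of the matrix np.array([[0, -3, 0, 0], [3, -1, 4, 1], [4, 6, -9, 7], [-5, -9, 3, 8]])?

Expand along row 1 (it has 3 zeros):
  − (-3) · M_12   where M_12 = det([3 4 1; 4 -9 7; -5 3 8]) = -580
det = (-1)·(-3)·(-580) = -1740

The determinant is -1740.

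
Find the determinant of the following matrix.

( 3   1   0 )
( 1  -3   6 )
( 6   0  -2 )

Expand along row 1:
  + 3 · |-3 6; 0 -2| = 3·(6 − 0) = 18
  − 1 · |1 6; 6 -2| = −1·(-2 − 36) = 38
Sum: (18) + (38) = 56

56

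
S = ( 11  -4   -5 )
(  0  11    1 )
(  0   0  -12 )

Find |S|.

S is upper triangular, so det(S) is the product of the diagonal entries:
det = (11) · (11) · (-12) = -1452

-1452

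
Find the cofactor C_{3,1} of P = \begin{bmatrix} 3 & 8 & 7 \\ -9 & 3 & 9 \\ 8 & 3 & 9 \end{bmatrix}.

Delete row 3 and column 1; the remaining 2×2 submatrix is [8 7; 3 9].
Its determinant is 8·9 − 7·3 = 51.
The cofactor carries sign (−1)^(3+1) = +1, so C_{3,1} = +(51) = 51.

51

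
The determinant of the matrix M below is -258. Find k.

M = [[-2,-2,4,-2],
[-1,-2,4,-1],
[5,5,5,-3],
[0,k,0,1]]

Expanding along the row containing k, det(M) is linear in k: det(M) = (32)·k + (30).
Set (32)·k + (30) = -258  ⇒  (32)·k = -288  ⇒  k = -9.

-9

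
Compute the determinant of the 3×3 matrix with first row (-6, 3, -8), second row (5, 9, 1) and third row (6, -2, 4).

Expand along row 1:
  + (-6) · |9 1; -2 4| = (-6)·(36 − (-2)) = -228
  − 3 · |5 1; 6 4| = −3·(20 − 6) = -42
  + (-8) · |5 9; 6 -2| = (-8)·(-10 − 54) = 512
Sum: (-228) + (-42) + (512) = 242

242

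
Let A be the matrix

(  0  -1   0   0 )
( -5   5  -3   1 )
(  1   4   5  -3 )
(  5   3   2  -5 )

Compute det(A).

|A| = 102

Expand along row 1 (it has 3 zeros):
  − (-1) · M_12   where M_12 = det([-5 -3 1; 1 5 -3; 5 2 -5]) = 102
det = (-1)·(-1)·(102) = 102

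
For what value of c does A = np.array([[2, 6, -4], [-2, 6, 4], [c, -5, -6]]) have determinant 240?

Expanding along the column containing c, det(A) is linear in c: det(A) = (48)·c + (-144).
Set (48)·c + (-144) = 240  ⇒  (48)·c = 384  ⇒  c = 8.

c = 8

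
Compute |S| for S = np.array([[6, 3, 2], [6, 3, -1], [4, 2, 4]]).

det(S) = 0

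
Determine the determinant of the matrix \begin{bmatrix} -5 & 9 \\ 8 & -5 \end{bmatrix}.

det = (-5)·(-5) − 9·8 = 25 − 72 = -47

The determinant is -47.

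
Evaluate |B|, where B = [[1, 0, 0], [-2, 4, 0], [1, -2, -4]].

-16

B is lower triangular, so det(B) is the product of the diagonal entries:
det = (1) · (4) · (-4) = -16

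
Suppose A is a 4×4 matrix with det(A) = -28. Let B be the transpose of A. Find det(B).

det(Aᵀ) = det(A).
det(B) = (1)·(-28) = -28

-28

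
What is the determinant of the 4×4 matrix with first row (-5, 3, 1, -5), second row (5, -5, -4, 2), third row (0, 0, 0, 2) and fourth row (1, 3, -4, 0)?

Expand along row 3 (it has 3 zeros):
  − (2) · M_34   where M_34 = det([-5 3 1; 5 -5 -4; 1 3 -4]) = -92
det = (-1)·(2)·(-92) = 184

184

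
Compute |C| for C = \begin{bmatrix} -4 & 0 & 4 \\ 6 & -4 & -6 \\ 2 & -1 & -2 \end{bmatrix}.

Expand along column 2:
  + (-4) · |-4 4; 2 -2| = (-4)·(8 − 8) = 0
  − (-1) · |-4 4; 6 -6| = −(-1)·(24 − 24) = 0
Sum: (0) + (0) = 0

|C| = 0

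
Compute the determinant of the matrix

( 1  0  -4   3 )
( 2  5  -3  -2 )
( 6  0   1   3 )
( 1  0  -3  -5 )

Expand along column 2 (it has 3 zeros):
  + (5) · M_22   where M_22 = det([1 -4 3; 6 1 3; 1 -3 -5]) = -185
det = (+1)·(5)·(-185) = -925

-925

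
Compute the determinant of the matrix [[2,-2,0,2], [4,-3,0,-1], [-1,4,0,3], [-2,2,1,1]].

Expand along column 3 (it has 3 zeros):
  − (1) · M_43   where M_43 = det([2 -2 2; 4 -3 -1; -1 4 3]) = 38
det = (-1)·(1)·(38) = -38

The determinant is -38.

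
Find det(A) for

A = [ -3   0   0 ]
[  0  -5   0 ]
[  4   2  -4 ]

A is lower triangular, so det(A) is the product of the diagonal entries:
det = (-3) · (-5) · (-4) = -60

|A| = -60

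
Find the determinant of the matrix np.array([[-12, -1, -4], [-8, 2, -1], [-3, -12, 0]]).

Expand along column 3:
  + (-4) · |-8 2; -3 -12| = (-4)·(96 − (-6)) = -408
  − (-1) · |-12 -1; -3 -12| = −(-1)·(144 − 3) = 141
Sum: (-408) + (141) = -267

-267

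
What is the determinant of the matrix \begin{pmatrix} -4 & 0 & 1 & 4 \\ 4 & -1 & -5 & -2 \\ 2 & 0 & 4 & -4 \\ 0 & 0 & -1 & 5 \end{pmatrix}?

Expand along column 2 (it has 3 zeros):
  + (-1) · M_22   where M_22 = det([-4 1 4; 2 4 -4; 0 -1 5]) = -82
det = (+1)·(-1)·(-82) = 82

The determinant is 82.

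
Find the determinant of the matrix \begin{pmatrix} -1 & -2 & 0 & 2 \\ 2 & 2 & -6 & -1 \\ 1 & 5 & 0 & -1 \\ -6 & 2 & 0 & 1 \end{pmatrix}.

Expand along column 3 (it has 3 zeros):
  − (-6) · M_23   where M_23 = det([-1 -2 2; 1 5 -1; -6 2 1]) = 47
det = (-1)·(-6)·(47) = 282

282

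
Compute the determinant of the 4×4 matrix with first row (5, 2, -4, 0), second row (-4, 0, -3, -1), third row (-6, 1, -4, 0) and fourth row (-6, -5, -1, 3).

Expand along column 4 (it has 2 zeros):
  + (-1) · M_24   where M_24 = det([5 2 -4; -6 1 -4; -6 -5 -1]) = -213
  + (3) · M_44   where M_44 = det([5 2 -4; -4 0 -3; -6 1 -4]) = 35
det = (+1)·(-1)·(-213) + (+1)·(3)·(35) = 318

The determinant is 318.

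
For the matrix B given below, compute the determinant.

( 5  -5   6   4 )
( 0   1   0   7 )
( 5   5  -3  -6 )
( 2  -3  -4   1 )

Expand along row 2 (it has 2 zeros):
  + (1) · M_22   where M_22 = det([5 6 4; 5 -3 -6; 2 -4 1]) = -293
  + (7) · M_24   where M_24 = det([5 -5 6; 5 5 -3; 2 -3 -4]) = -365
det = (+1)·(1)·(-293) + (+1)·(7)·(-365) = -2848

-2848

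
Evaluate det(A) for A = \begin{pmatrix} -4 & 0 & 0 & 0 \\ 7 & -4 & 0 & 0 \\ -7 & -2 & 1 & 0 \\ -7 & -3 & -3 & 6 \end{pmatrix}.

96

A is lower triangular, so det(A) is the product of the diagonal entries:
det = (-4) · (-4) · (1) · (6) = 96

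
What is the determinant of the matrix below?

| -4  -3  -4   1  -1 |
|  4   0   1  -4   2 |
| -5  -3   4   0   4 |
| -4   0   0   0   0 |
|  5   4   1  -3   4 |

Expand along row 4 (it has 4 zeros):
  − (-4) · M_41   where M_41 = det([-3 -4 1 -1; 0 1 -4 2; -3 4 0 4; 4 1 -3 4]) = -427
det = (-1)·(-4)·(-427) = -1708

-1708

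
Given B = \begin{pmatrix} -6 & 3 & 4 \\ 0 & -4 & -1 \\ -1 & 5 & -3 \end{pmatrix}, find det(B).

Expand along row 2:
  + (-4) · |-6 4; -1 -3| = (-4)·(18 − (-4)) = -88
  − (-1) · |-6 3; -1 5| = −(-1)·(-30 − (-3)) = -27
Sum: (-88) + (-27) = -115

-115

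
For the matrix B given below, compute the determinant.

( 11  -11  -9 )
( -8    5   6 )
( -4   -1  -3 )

177

Expand along column 1:
  + 11 · |5 6; -1 -3| = 11·(-15 − (-6)) = -99
  − (-8) · |-11 -9; -1 -3| = −(-8)·(33 − 9) = 192
  + (-4) · |-11 -9; 5 6| = (-4)·(-66 − (-45)) = 84
Sum: (-99) + (192) + (84) = 177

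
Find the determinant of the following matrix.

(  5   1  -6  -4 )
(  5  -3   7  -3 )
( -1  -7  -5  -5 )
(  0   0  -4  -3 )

-1098

Expand along row 4 (it has 2 zeros):
  − (-4) · M_43   where M_43 = det([5 1 -4; 5 -3 -3; -1 -7 -5]) = 150
  + (-3) · M_44   where M_44 = det([5 1 -6; 5 -3 7; -1 -7 -5]) = 566
det = (-1)·(-4)·(150) + (+1)·(-3)·(566) = -1098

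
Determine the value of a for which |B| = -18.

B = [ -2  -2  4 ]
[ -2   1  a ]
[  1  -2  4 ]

Expanding along the column containing a, det(B) is linear in a: det(B) = (-6)·a + (-12).
Set (-6)·a + (-12) = -18  ⇒  (-6)·a = -6  ⇒  a = 1.

a = 1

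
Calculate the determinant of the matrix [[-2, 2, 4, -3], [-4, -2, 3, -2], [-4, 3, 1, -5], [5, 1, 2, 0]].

231

Expand along row 4 (it has 1 zero):
  − (5) · M_41   where M_41 = det([2 4 -3; -2 3 -2; 3 1 -5]) = -57
  + (1) · M_42   where M_42 = det([-2 4 -3; -4 3 -2; -4 1 -5]) = -46
  − (2) · M_43   where M_43 = det([-2 2 -3; -4 -2 -2; -4 3 -5]) = 4
det = (-1)·(5)·(-57) + (+1)·(1)·(-46) + (-1)·(2)·(4) = 231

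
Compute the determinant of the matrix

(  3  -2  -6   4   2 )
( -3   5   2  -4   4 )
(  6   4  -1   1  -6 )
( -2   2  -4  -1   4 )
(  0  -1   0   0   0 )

The determinant is -430.

Expand along row 5 (it has 4 zeros):
  − (-1) · M_52   where M_52 = det([3 -6 4 2; -3 2 -4 4; 6 -1 1 -6; -2 -4 -1 4]) = -430
det = (-1)·(-1)·(-430) = -430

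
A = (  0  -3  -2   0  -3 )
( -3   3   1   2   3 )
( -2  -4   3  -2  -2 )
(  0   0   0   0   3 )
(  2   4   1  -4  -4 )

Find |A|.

The determinant is -666.

Expand along row 4 (it has 4 zeros):
  − (3) · M_45   where M_45 = det([0 -3 -2 0; -3 3 1 2; -2 -4 3 -2; 2 4 1 -4]) = 222
det = (-1)·(3)·(222) = -666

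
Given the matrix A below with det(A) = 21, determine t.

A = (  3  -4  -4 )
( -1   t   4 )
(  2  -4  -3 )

Expanding along the column containing t, det(A) is linear in t: det(A) = (-1)·t + (12).
Set (-1)·t + (12) = 21  ⇒  (-1)·t = 9  ⇒  t = -9.

-9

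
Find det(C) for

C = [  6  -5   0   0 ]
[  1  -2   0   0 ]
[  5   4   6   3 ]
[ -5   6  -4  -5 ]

C is block lower-triangular with a 2×2 block and a 2×2 block on the diagonal, so its determinant equals the product of the determinants of the diagonal blocks.
det of the 2×2 block = -7
det of the 2×2 block = -18
det = (-7)·(-18) = 126

126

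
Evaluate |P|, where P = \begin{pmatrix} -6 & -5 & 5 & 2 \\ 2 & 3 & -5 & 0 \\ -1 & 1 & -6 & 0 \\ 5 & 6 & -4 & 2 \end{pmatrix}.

Expand along column 4 (it has 2 zeros):
  − (2) · M_14   where M_14 = det([2 3 -5; -1 1 -6; 5 6 -4]) = 17
  + (2) · M_44   where M_44 = det([-6 -5 5; 2 3 -5; -1 1 -6]) = 18
det = (-1)·(2)·(17) + (+1)·(2)·(18) = 2

2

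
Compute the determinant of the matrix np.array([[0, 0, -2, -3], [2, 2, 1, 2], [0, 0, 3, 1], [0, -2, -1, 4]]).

28

Expand along column 1 (it has 3 zeros):
  − (2) · M_21   where M_21 = det([0 -2 -3; 0 3 1; -2 -1 4]) = -14
det = (-1)·(2)·(-14) = 28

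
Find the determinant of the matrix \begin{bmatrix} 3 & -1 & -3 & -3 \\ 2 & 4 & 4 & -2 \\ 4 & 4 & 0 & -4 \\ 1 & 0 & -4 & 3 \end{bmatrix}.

Expand along row 3 (it has 1 zero):
  + (4) · M_31   where M_31 = det([-1 -3 -3; 4 4 -2; 0 -4 3]) = 80
  − (4) · M_32   where M_32 = det([3 -3 -3; 2 4 -2; 1 -4 3]) = 72
  − (-4) · M_34   where M_34 = det([3 -1 -3; 2 4 4; 1 0 -4]) = -48
det = (+1)·(4)·(80) + (-1)·(4)·(72) + (-1)·(-4)·(-48) = -160

-160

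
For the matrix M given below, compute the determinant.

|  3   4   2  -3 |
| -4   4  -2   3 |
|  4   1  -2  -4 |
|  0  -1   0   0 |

Expand along row 4 (it has 3 zeros):
  + (-1) · M_42   where M_42 = det([3 2 -3; -4 -2 3; 4 -2 -4]) = -14
det = (+1)·(-1)·(-14) = 14

The determinant is 14.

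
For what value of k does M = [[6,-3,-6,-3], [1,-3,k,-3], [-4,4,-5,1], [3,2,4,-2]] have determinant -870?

Expanding along the column containing k, det(M) is linear in k: det(M) = (-15)·k + (-870).
Set (-15)·k + (-870) = -870  ⇒  (-15)·k = 0  ⇒  k = 0.

k = 0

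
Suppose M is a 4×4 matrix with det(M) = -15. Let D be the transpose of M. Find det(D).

det(D) = -15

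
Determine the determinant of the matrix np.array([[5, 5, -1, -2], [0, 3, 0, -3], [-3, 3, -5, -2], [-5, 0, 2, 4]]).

-630

Expand along row 2 (it has 2 zeros):
  + (3) · M_22   where M_22 = det([5 -1 -2; -3 -5 -2; -5 2 4]) = -40
  + (-3) · M_24   where M_24 = det([5 5 -1; -3 3 -5; -5 0 2]) = 170
det = (+1)·(3)·(-40) + (+1)·(-3)·(170) = -630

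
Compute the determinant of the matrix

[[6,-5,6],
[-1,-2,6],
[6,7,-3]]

Expand along row 1:
  + 6 · |-2 6; 7 -3| = 6·(6 − 42) = -216
  − (-5) · |-1 6; 6 -3| = −(-5)·(3 − 36) = -165
  + 6 · |-1 -2; 6 7| = 6·(-7 − (-12)) = 30
Sum: (-216) + (-165) + (30) = -351

The determinant is -351.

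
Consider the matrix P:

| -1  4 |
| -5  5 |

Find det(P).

The determinant is 15.

det(P) = (-1)·5 − 4·(-5) = -5 − (-20) = 15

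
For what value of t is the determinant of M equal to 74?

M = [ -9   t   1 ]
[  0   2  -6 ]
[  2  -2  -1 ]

Expanding along the row containing t, det(M) is linear in t: det(M) = (-12)·t + (122).
Set (-12)·t + (122) = 74  ⇒  (-12)·t = -48  ⇒  t = 4.

4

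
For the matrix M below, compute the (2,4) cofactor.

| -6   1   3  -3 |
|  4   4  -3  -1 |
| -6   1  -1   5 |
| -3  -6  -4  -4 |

156

Delete row 2 and column 4; the remaining 3×3 submatrix is [-6 1 3; -6 1 -1; -3 -6 -4].
Its determinant is 156.
The cofactor carries sign (−1)^(2+4) = +1, so C_{2,4} = +(156) = 156.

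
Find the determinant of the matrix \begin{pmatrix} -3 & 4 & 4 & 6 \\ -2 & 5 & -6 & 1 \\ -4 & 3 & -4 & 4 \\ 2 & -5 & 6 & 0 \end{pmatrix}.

Expand along row 4 (it has 1 zero):
  − (2) · M_41   where M_41 = det([4 4 6; 5 -6 1; 3 -4 4]) = -160
  + (-5) · M_42   where M_42 = det([-3 4 6; -2 -6 1; -4 -4 4]) = -20
  − (6) · M_43   where M_43 = det([-3 4 6; -2 5 1; -4 3 4]) = 49
det = (-1)·(2)·(-160) + (+1)·(-5)·(-20) + (-1)·(6)·(49) = 126

126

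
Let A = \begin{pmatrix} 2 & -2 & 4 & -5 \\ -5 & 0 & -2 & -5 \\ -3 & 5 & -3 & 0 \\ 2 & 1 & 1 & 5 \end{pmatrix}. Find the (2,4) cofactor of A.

The cofactor is -30.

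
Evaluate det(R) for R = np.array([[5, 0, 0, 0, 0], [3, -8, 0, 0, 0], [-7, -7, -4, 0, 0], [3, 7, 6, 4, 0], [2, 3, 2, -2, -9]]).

R is lower triangular, so det(R) is the product of the diagonal entries:
det = (5) · (-8) · (-4) · (4) · (-9) = -5760

-5760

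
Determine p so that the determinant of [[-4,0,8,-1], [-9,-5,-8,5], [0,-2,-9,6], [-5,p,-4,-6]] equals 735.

Expanding along the row containing p, det(A) is linear in p: det(A) = (363)·p + (735).
Set (363)·p + (735) = 735  ⇒  (363)·p = 0  ⇒  p = 0.

0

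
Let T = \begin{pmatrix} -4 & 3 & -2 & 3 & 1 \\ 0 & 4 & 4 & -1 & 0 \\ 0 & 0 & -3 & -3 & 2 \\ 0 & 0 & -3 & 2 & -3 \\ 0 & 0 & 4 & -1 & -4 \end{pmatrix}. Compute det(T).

T is block upper-triangular with a 2×2 block and a 3×3 block on the diagonal, so its determinant equals the product of the determinants of the diagonal blocks.
det of the 2×2 block = -16
det of the 3×3 block = 95
det = (-16)·(95) = -1520

The determinant is -1520.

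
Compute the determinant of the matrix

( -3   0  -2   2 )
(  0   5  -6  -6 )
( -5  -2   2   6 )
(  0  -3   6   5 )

Expand along column 1 (it has 2 zeros):
  + (-3) · M_11   where M_11 = det([5 -6 -6; -2 2 6; -3 6 5]) = -46
  + (-5) · M_31   where M_31 = det([0 -2 2; 5 -6 -6; -3 6 5]) = 38
det = (+1)·(-3)·(-46) + (+1)·(-5)·(38) = -52

-52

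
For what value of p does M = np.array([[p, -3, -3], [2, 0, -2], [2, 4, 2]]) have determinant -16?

Expanding along the row containing p, det(M) is linear in p: det(M) = (8)·p + (0).
Set (8)·p + (0) = -16  ⇒  (8)·p = -16  ⇒  p = -2.

-2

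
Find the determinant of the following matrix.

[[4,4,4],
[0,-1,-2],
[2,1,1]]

Expand along column 1:
  + 4 · |-1 -2; 1 1| = 4·(-1 − (-2)) = 4
  + 2 · |4 4; -1 -2| = 2·(-8 − (-4)) = -8
Sum: (4) + (-8) = -4

The determinant is -4.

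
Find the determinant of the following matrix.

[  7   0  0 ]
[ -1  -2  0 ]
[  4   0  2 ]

The matrix is lower triangular, so the determinant is the product of the diagonal entries:
det = (7) · (-2) · (2) = -28

The determinant is -28.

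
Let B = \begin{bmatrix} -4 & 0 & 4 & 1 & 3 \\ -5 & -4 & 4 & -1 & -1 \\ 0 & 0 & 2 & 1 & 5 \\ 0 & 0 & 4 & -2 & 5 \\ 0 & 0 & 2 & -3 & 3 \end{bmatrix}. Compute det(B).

B is block upper-triangular with a 2×2 block and a 3×3 block on the diagonal, so its determinant equals the product of the determinants of the diagonal blocks.
det of the 2×2 block = 16
det of the 3×3 block = -24
det = (16)·(-24) = -384

|B| = -384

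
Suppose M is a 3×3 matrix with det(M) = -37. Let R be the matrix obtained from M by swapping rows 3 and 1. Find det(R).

37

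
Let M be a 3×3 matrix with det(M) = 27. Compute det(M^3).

The determinant is 19683.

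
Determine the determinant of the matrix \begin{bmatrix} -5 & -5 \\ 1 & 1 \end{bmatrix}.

0

det = (-5)·1 − (-5)·1 = -5 − (-5) = 0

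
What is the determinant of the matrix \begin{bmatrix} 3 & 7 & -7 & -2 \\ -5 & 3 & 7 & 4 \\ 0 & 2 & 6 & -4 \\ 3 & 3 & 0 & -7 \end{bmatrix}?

-376

Expand along row 3 (it has 1 zero):
  − (2) · M_32   where M_32 = det([3 -7 -2; -5 7 4; 3 0 -7]) = 56
  + (6) · M_33   where M_33 = det([3 7 -2; -5 3 4; 3 3 -7]) = -212
  − (-4) · M_34   where M_34 = det([3 7 -7; -5 3 7; 3 3 0]) = 252
det = (-1)·(2)·(56) + (+1)·(6)·(-212) + (-1)·(-4)·(252) = -376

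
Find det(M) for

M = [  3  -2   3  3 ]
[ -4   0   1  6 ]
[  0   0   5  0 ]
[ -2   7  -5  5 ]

Expand along row 3 (it has 3 zeros):
  + (5) · M_33   where M_33 = det([3 -2 3; -4 0 6; -2 7 5]) = -226
det = (+1)·(5)·(-226) = -1130

The determinant is -1130.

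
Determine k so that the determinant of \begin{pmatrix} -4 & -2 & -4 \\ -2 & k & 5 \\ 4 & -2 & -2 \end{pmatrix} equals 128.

9

Expanding along the row containing k, det(B) is linear in k: det(B) = (24)·k + (-88).
Set (24)·k + (-88) = 128  ⇒  (24)·k = 216  ⇒  k = 9.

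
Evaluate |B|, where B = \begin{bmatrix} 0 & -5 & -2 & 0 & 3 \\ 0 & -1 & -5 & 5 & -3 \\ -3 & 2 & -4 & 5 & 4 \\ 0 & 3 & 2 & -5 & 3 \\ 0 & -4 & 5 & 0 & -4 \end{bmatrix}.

det(B) = -1230

Expand along column 1 (it has 4 zeros):
  + (-3) · M_31   where M_31 = det([-5 -2 0 3; -1 -5 5 -3; 3 2 -5 3; -4 5 0 -4]) = 410
det = (+1)·(-3)·(410) = -1230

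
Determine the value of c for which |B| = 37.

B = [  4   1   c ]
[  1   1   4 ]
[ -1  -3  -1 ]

2

Expanding along the row containing c, det(B) is linear in c: det(B) = (-2)·c + (41).
Set (-2)·c + (41) = 37  ⇒  (-2)·c = -4  ⇒  c = 2.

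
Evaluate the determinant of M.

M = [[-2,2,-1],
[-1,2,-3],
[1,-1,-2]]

Expand along row 1:
  + (-2) · |2 -3; -1 -2| = (-2)·(-4 − 3) = 14
  − 2 · |-1 -3; 1 -2| = −2·(2 − (-3)) = -10
  + (-1) · |-1 2; 1 -1| = (-1)·(1 − 2) = 1
Sum: (14) + (-10) + (1) = 5

|M| = 5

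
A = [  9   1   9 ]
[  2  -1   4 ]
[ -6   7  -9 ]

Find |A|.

Expand along row 1:
  + 9 · |-1 4; 7 -9| = 9·(9 − 28) = -171
  − 1 · |2 4; -6 -9| = −1·(-18 − (-24)) = -6
  + 9 · |2 -1; -6 7| = 9·(14 − 6) = 72
Sum: (-171) + (-6) + (72) = -105

|A| = -105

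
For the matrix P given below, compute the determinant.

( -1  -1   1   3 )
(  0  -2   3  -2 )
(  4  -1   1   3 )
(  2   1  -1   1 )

Expand along row 2 (it has 1 zero):
  + (-2) · M_22   where M_22 = det([-1 1 3; 4 1 3; 2 -1 1]) = -20
  − (3) · M_23   where M_23 = det([-1 -1 3; 4 -1 3; 2 1 1]) = 20
  + (-2) · M_24   where M_24 = det([-1 -1 1; 4 -1 1; 2 1 -1]) = 0
det = (+1)·(-2)·(-20) + (-1)·(3)·(20) + (+1)·(-2)·(0) = -20

The determinant is -20.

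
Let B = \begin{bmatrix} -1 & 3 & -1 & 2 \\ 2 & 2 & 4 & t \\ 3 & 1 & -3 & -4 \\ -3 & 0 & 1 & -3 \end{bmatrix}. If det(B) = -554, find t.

-7

Expanding along the row containing t, det(B) is linear in t: det(B) = (14)·t + (-456).
Set (14)·t + (-456) = -554  ⇒  (14)·t = -98  ⇒  t = -7.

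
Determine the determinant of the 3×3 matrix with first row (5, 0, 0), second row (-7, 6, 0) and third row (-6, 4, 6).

The matrix is lower triangular, so the determinant is the product of the diagonal entries:
det = (5) · (6) · (6) = 180

The determinant is 180.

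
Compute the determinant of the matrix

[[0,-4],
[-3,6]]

-12

det = 0·6 − (-4)·(-3) = 0 − 12 = -12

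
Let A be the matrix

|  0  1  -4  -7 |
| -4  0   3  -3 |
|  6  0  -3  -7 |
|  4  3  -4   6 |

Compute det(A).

|A| = 650

Expand along column 2 (it has 2 zeros):
  − (1) · M_12   where M_12 = det([-4 3 -3; 6 -3 -7; 4 -4 6]) = 28
  + (3) · M_42   where M_42 = det([0 -4 -7; -4 3 -3; 6 -3 -7]) = 226
det = (-1)·(1)·(28) + (+1)·(3)·(226) = 650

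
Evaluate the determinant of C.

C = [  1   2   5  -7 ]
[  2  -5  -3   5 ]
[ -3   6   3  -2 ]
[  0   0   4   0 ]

The determinant is 84.

Expand along row 4 (it has 3 zeros):
  − (4) · M_43   where M_43 = det([1 2 -7; 2 -5 5; -3 6 -2]) = -21
det = (-1)·(4)·(-21) = 84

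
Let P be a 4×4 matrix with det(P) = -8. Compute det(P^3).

-512

det(P^3) = (det P)^3 = (-8)^3 = -512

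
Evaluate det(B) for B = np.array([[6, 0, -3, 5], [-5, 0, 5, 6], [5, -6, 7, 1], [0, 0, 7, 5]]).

-2112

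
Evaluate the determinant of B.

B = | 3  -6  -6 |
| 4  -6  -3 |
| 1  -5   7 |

det(B) = 99

Expand along column 1:
  + 3 · |-6 -3; -5 7| = 3·(-42 − 15) = -171
  − 4 · |-6 -6; -5 7| = −4·(-42 − 30) = 288
  + 1 · |-6 -6; -6 -3| = 1·(18 − 36) = -18
Sum: (-171) + (288) + (-18) = 99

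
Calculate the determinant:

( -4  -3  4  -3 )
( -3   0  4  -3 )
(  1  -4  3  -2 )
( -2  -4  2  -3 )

The determinant is 85.

Expand along row 2 (it has 1 zero):
  − (-3) · M_21   where M_21 = det([-3 4 -3; -4 3 -2; -4 2 -3]) = -13
  − (4) · M_23   where M_23 = det([-4 -3 -3; 1 -4 -2; -2 -4 -3]) = -1
  + (-3) · M_24   where M_24 = det([-4 -3 4; 1 -4 3; -2 -4 2]) = -40
det = (-1)·(-3)·(-13) + (-1)·(4)·(-1) + (+1)·(-3)·(-40) = 85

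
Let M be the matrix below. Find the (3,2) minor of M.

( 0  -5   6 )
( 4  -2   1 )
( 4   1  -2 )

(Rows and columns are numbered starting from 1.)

-24

Delete row 3 and column 2; the remaining 2×2 submatrix is [0 6; 4 1].
Its determinant is 0·1 − 6·4 = -24.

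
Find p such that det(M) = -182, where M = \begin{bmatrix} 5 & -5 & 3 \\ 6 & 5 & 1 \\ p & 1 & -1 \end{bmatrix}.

7

Expanding along the row containing p, det(M) is linear in p: det(M) = (-20)·p + (-42).
Set (-20)·p + (-42) = -182  ⇒  (-20)·p = -140  ⇒  p = 7.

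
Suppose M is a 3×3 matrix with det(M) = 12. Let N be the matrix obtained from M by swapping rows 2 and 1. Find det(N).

det(N) = -12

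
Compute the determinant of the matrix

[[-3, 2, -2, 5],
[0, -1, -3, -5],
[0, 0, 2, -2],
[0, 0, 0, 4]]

24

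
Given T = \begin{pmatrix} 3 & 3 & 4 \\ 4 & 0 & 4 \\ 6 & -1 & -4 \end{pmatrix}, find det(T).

|T| = 116

Expand along row 2:
  − 4 · |3 4; -1 -4| = −4·(-12 − (-4)) = 32
  − 4 · |3 3; 6 -1| = −4·(-3 − 18) = 84
Sum: (32) + (84) = 116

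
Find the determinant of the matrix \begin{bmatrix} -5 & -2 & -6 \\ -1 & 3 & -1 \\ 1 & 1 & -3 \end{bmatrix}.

72

Expand along column 1:
  + (-5) · |3 -1; 1 -3| = (-5)·(-9 − (-1)) = 40
  − (-1) · |-2 -6; 1 -3| = −(-1)·(6 − (-6)) = 12
  + 1 · |-2 -6; 3 -1| = 1·(2 − (-18)) = 20
Sum: (40) + (12) + (20) = 72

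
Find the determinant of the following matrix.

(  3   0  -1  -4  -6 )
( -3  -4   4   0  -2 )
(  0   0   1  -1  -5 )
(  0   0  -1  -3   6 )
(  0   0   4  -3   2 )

The matrix is block upper-triangular with a 2×2 block and a 3×3 block on the diagonal, so its determinant equals the product of the determinants of the diagonal blocks.
det of the 2×2 block = -12
det of the 3×3 block = -89
det = (-12)·(-89) = 1068

The determinant is 1068.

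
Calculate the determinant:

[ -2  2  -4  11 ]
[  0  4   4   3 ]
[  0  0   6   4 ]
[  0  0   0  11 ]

The determinant is -528.

The matrix is upper triangular, so the determinant is the product of the diagonal entries:
det = (-2) · (4) · (6) · (11) = -528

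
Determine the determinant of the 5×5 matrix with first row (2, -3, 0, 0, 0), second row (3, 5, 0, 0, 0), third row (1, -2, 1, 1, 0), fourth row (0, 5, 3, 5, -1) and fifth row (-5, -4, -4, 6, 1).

The matrix is block lower-triangular with a 2×2 block and a 3×3 block on the diagonal, so its determinant equals the product of the determinants of the diagonal blocks.
det of the 2×2 block = 19
det of the 3×3 block = 12
det = (19)·(12) = 228

The determinant is 228.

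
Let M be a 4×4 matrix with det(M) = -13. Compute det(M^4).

det(M^4) = (det M)^4 = (-13)^4 = 28561

The determinant is 28561.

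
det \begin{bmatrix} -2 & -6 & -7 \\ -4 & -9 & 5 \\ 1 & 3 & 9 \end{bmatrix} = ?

Expand along column 1:
  + (-2) · |-9 5; 3 9| = (-2)·(-81 − 15) = 192
  − (-4) · |-6 -7; 3 9| = −(-4)·(-54 − (-21)) = -132
  + 1 · |-6 -7; -9 5| = 1·(-30 − 63) = -93
Sum: (192) + (-132) + (-93) = -33

-33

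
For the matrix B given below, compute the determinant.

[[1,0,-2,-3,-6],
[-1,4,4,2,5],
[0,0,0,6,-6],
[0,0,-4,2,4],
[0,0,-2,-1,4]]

B is block upper-triangular with a 2×2 block and a 3×3 block on the diagonal, so its determinant equals the product of the determinants of the diagonal blocks.
det of the 2×2 block = 4
det of the 3×3 block = 0
det = (4)·(0) = 0

0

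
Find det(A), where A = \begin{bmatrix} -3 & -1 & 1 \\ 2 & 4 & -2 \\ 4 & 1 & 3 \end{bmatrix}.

det(A) = -42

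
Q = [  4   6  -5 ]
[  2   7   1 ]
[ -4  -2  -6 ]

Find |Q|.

Expand along column 1:
  + 4 · |7 1; -2 -6| = 4·(-42 − (-2)) = -160
  − 2 · |6 -5; -2 -6| = −2·(-36 − 10) = 92
  + (-4) · |6 -5; 7 1| = (-4)·(6 − (-35)) = -164
Sum: (-160) + (92) + (-164) = -232

det(Q) = -232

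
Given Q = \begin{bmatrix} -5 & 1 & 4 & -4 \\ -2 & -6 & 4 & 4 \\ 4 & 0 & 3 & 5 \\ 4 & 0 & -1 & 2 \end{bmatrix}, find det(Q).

Expand along column 2 (it has 2 zeros):
  − (1) · M_12   where M_12 = det([-2 4 4; 4 3 5; 4 -1 2]) = -38
  + (-6) · M_22   where M_22 = det([-5 4 -4; 4 3 5; 4 -1 2]) = 57
det = (-1)·(1)·(-38) + (+1)·(-6)·(57) = -304

-304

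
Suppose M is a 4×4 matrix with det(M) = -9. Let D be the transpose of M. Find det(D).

|D| = -9

det(Mᵀ) = det(M).
det(D) = (1)·(-9) = -9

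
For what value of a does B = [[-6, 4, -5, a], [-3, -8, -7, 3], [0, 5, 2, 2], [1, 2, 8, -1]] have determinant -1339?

Expanding along the column containing a, det(B) is linear in a: det(B) = (89)·a + (-1250).
Set (89)·a + (-1250) = -1339  ⇒  (89)·a = -89  ⇒  a = -1.

a = -1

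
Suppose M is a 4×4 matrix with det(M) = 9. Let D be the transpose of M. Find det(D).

det(Mᵀ) = det(M).
det(D) = (1)·(9) = 9

det(D) = 9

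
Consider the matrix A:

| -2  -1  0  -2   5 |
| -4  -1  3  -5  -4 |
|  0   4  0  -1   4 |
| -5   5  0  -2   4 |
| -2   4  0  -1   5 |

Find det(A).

|A| = 279

Expand along column 3 (it has 4 zeros):
  − (3) · M_23   where M_23 = det([-2 -1 -2 5; 0 4 -1 4; -5 5 -2 4; -2 4 -1 5]) = -93
det = (-1)·(3)·(-93) = 279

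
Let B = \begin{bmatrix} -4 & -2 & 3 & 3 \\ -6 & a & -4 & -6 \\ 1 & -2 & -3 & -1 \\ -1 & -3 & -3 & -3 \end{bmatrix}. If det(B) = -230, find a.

0

Expanding along the row containing a, det(B) is linear in a: det(B) = (-30)·a + (-230).
Set (-30)·a + (-230) = -230  ⇒  (-30)·a = 0  ⇒  a = 0.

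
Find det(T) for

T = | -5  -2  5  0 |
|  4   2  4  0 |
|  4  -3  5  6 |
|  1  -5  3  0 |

|T| = 1344

Expand along column 4 (it has 3 zeros):
  − (6) · M_34   where M_34 = det([-5 -2 5; 4 2 4; 1 -5 3]) = -224
det = (-1)·(6)·(-224) = 1344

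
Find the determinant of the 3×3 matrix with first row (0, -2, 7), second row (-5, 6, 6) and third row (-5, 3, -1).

175

Expand along row 1:
  − (-2) · |-5 6; -5 -1| = −(-2)·(5 − (-30)) = 70
  + 7 · |-5 6; -5 3| = 7·(-15 − (-30)) = 105
Sum: (70) + (105) = 175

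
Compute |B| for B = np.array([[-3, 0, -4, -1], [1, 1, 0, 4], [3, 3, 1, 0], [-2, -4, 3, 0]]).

Expand along column 4 (it has 2 zeros):
  − (-1) · M_14   where M_14 = det([1 1 0; 3 3 1; -2 -4 3]) = 2
  + (4) · M_24   where M_24 = det([-3 0 -4; 3 3 1; -2 -4 3]) = -15
det = (-1)·(-1)·(2) + (+1)·(4)·(-15) = -58

-58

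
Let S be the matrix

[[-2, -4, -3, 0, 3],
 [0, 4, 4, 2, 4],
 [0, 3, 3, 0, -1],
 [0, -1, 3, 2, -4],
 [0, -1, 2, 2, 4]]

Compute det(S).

The determinant is -268.

Expand along column 1 (it has 4 zeros):
  + (-2) · M_11   where M_11 = det([4 4 2 4; 3 3 0 -1; -1 3 2 -4; -1 2 2 4]) = 134
det = (+1)·(-2)·(134) = -268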